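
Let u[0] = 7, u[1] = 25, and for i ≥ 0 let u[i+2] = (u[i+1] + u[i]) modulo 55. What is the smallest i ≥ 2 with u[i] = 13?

Listing terms: u[0] = 7, u[1] = 25, u[2] = 32, u[3] = 2, u[4] = 34, u[5] = 36, u[6] = 15, u[7] = 51, u[8] = 11, u[9] = 7, u[10] = 18, u[11] = 25, u[12] = 43, u[13] = 13, u[14] = 1, u[15] = 14, u[16] = 15, u[17] = 29, u[18] = 44, u[19] = 18, u[20] = 7, u[21] = 25.
The sequence repeats with period 20.
The value 13 first appears (with i ≥ 2) at u[13].

13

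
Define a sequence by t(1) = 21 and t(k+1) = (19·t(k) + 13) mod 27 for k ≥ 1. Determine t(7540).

Computing terms: t(1) = 21; t(2) = 7; t(3) = 11; t(4) = 6; t(5) = 19; t(6) = 23; t(7) = 18; t(8) = 4; t(9) = 8; t(10) = 3; t(11) = 16; t(12) = 20; t(13) = 15; t(14) = 1; t(15) = 5; t(16) = 0; t(17) = 13; t(18) = 17; t(19) = 12; t(20) = 25; t(21) = 2; t(22) = 24; t(23) = 10; t(24) = 14; t(25) = 9; t(26) = 22; t(27) = 26; t(28) = 21.
Since t(28) = t(1) = 21, the sequence is periodic with period 27.
(7540 - 1) mod 27 = 6, so t(7540) = t(7) = 18.

18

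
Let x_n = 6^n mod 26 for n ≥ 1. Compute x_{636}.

14

Listing terms: x_1 = 6; x_2 = 10; x_3 = 8; x_4 = 22; x_5 = 2; x_6 = 12; x_7 = 20; x_8 = 16; x_9 = 18; x_{10} = 4; x_{11} = 24; x_{12} = 14; x_{13} = 6.
Since x_{13} = x_1 = 6, the sequence is periodic with period 12.
(636 - 1) mod 12 = 11, so x_{636} = x_{12} = 14.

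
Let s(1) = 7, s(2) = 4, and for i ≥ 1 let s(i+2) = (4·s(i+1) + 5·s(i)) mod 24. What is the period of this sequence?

12

Computing terms: s(1) = 7,  s(2) = 4,  s(3) = 3,  s(4) = 8,  s(5) = 23,  s(6) = 12,  s(7) = 19,  s(8) = 16,  s(9) = 15,  s(10) = 20,  s(11) = 11,  s(12) = 0,  s(13) = 7,  s(14) = 4.
The sequence repeats with period 12.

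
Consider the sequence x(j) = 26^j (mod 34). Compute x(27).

32

Listing terms: x(1) = 26,  x(2) = 30,  x(3) = 32,  x(4) = 16,  x(5) = 8,  x(6) = 4,  x(7) = 2,  x(8) = 18,  x(9) = 26.
The sequence repeats with period 8.
So x(27) = x(1 + ((27-1) mod 8)) = x(3) = 32.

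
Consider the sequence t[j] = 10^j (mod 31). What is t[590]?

25

Computing terms: t[1] = 10, t[2] = 7, t[3] = 8, t[4] = 18, t[5] = 25, t[6] = 2, t[7] = 20, t[8] = 14, t[9] = 16, t[10] = 5, t[11] = 19, t[12] = 4, t[13] = 9, t[14] = 28, t[15] = 1, t[16] = 10.
Since t[16] = t[1] = 10, the sequence is periodic with period 15.
So t[590] = t[1 + ((590-1) mod 15)] = t[5] = 25.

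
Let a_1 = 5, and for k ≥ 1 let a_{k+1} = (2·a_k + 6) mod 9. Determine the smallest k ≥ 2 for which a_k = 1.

4

a_1 = 5,  a_2 = 7,  a_3 = 2,  a_4 = 1,  a_5 = 8,  a_6 = 4,  a_7 = 5.
The sequence repeats with period 6.
The value 1 first appears (with k ≥ 2) at a_4.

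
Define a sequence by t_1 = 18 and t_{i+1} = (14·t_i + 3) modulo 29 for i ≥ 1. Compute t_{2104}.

0

Listing terms: t_1 = 18; t_2 = 23; t_3 = 6; t_4 = 0; t_5 = 3; t_6 = 16; t_7 = 24; t_8 = 20; t_9 = 22; t_{10} = 21; t_{11} = 7; t_{12} = 14; t_{13} = 25; t_{14} = 5; t_{15} = 15; t_{16} = 10; t_{17} = 27; t_{18} = 4; t_{19} = 1; t_{20} = 17; t_{21} = 9; t_{22} = 13; t_{23} = 11; t_{24} = 12; t_{25} = 26; t_{26} = 19; t_{27} = 8; t_{28} = 28; t_{29} = 18.
The sequence repeats with period 28.
So t_{2104} = t_{1 + ((2104-1) mod 28)} = t_4 = 0.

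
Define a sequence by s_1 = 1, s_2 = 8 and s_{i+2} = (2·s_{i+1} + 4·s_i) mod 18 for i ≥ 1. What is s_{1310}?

Computing terms: s_1 = 1, s_2 = 8, s_3 = 2, s_4 = 0, s_5 = 8, s_6 = 16, s_7 = 10, s_8 = 12, s_9 = 10, s_{10} = 14, s_{11} = 14, s_{12} = 12, s_{13} = 8, s_{14} = 10, s_{15} = 16, s_{16} = 0, s_{17} = 10, s_{18} = 2, s_{19} = 8, s_{20} = 6, s_{21} = 8, s_{22} = 4, s_{23} = 4, s_{24} = 6, s_{25} = 10, s_{26} = 8, s_{27} = 2.
Since (s_{26}, s_{27}) = (s_2, s_3) = (8, 2) (two consecutive terms determine the rest), the sequence is eventually periodic: after a pre-period of length 1 it cycles with period 24.
For i ≥ 2, s_i depends only on (i - 2) mod 24. (1310 - 2) mod 24 = 12, so s_{1310} = s_{14} = 10.

10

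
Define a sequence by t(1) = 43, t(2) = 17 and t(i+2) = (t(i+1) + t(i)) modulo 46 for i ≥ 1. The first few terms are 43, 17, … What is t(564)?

We have t(1) = 43, t(2) = 17, t(3) = 14, t(4) = 31, t(5) = 45, t(6) = 30, t(7) = 29, t(8) = 13, t(9) = 42, t(10) = 9, t(11) = 5, t(12) = 14, t(13) = 19, t(14) = 33, t(15) = 6, t(16) = 39, t(17) = 45, t(18) = 38, t(19) = 37, t(20) = 29, t(21) = 20, t(22) = 3, t(23) = 23, t(24) = 26, t(25) = 3, t(26) = 29, t(27) = 32, t(28) = 15, t(29) = 1, t(30) = 16, t(31) = 17, t(32) = 33, t(33) = 4, t(34) = 37, t(35) = 41, t(36) = 32, t(37) = 27, t(38) = 13, t(39) = 40, t(40) = 7, t(41) = 1, t(42) = 8, t(43) = 9, t(44) = 17, t(45) = 26, t(46) = 43, t(47) = 23, t(48) = 20, t(49) = 43, t(50) = 17.
Since (t(49), t(50)) = (t(1), t(2)) = (43, 17) (two consecutive terms determine the rest), the sequence is periodic with period 48.
(564 - 1) mod 48 = 35, so t(564) = t(36) = 32.

32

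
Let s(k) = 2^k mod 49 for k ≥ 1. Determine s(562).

23

Computing terms: s(1) = 2; s(2) = 4; s(3) = 8; s(4) = 16; s(5) = 32; s(6) = 15; s(7) = 30; s(8) = 11; s(9) = 22; s(10) = 44; s(11) = 39; s(12) = 29; s(13) = 9; s(14) = 18; s(15) = 36; s(16) = 23; s(17) = 46; s(18) = 43; s(19) = 37; s(20) = 25; s(21) = 1; s(22) = 2.
The sequence repeats with period 21.
(562 - 1) mod 21 = 15, so s(562) = s(16) = 23.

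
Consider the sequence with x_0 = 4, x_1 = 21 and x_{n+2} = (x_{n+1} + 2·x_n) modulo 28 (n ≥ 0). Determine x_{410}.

1

We have x_0 = 4,  x_1 = 21,  x_2 = 1,  x_3 = 15,  x_4 = 17,  x_5 = 19,  x_6 = 25,  x_7 = 7,  x_8 = 1,  x_9 = 15.
Since (x_8, x_9) = (x_2, x_3) = (1, 15) (two consecutive terms determine the rest), the sequence is eventually periodic: after a pre-period of length 2 it cycles with period 6.
For n ≥ 2, x_n depends only on (n - 2) mod 6. (410 - 2) mod 6 = 0, so x_{410} = x_2 = 1.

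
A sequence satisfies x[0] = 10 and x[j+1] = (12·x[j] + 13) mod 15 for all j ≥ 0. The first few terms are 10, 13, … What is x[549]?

Computing terms: x[0] = 10; x[1] = 13; x[2] = 4; x[3] = 1; x[4] = 10.
The sequence repeats with period 4.
(549 - 0) mod 4 = 1, so x[549] = x[1] = 13.

13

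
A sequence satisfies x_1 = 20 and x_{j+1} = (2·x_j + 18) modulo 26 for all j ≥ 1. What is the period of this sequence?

We have x_1 = 20,  x_2 = 6,  x_3 = 4,  x_4 = 0,  x_5 = 18,  x_6 = 2,  x_7 = 22,  x_8 = 10,  x_9 = 12,  x_{10} = 16,  x_{11} = 24,  x_{12} = 14,  x_{13} = 20.
The sequence repeats with period 12.

12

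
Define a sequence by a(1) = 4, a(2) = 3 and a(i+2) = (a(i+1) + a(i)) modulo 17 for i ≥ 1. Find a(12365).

a(1) = 4; a(2) = 3; a(3) = 7; a(4) = 10; a(5) = 0; a(6) = 10; a(7) = 10; a(8) = 3; a(9) = 13; a(10) = 16; a(11) = 12; a(12) = 11; a(13) = 6; a(14) = 0; a(15) = 6; a(16) = 6; a(17) = 12; a(18) = 1; a(19) = 13; a(20) = 14; a(21) = 10; a(22) = 7; a(23) = 0; a(24) = 7; a(25) = 7; a(26) = 14; a(27) = 4; a(28) = 1; a(29) = 5; a(30) = 6; a(31) = 11; a(32) = 0; a(33) = 11; a(34) = 11; a(35) = 5; a(36) = 16; a(37) = 4; a(38) = 3.
Since (a(37), a(38)) = (a(1), a(2)) = (4, 3) (two consecutive terms determine the rest), the sequence is periodic with period 36.
So a(12365) = a(1 + ((12365-1) mod 36)) = a(17) = 12.

12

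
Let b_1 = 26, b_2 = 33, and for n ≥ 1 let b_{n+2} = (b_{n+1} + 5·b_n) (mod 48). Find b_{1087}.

2

Computing terms: b_1 = 26, b_2 = 33, b_3 = 19, b_4 = 40, b_5 = 39, b_6 = 47, b_7 = 2, b_8 = 45, b_9 = 7, b_{10} = 40, b_{11} = 27, b_{12} = 35, b_{13} = 26, b_{14} = 9, b_{15} = 43, b_{16} = 40, b_{17} = 15, b_{18} = 23, b_{19} = 2, b_{20} = 21, b_{21} = 31, b_{22} = 40, b_{23} = 3, b_{24} = 11, b_{25} = 26, b_{26} = 33.
Since (b_{25}, b_{26}) = (b_1, b_2) = (26, 33) (two consecutive terms determine the rest), the sequence is periodic with period 24.
So b_{1087} = b_{1 + ((1087-1) mod 24)} = b_7 = 2.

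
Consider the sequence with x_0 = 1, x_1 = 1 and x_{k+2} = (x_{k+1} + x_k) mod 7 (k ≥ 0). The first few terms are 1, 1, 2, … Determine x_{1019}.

4

x_0 = 1; x_1 = 1; x_2 = 2; x_3 = 3; x_4 = 5; x_5 = 1; x_6 = 6; x_7 = 0; x_8 = 6; x_9 = 6; x_{10} = 5; x_{11} = 4; x_{12} = 2; x_{13} = 6; x_{14} = 1; x_{15} = 0; x_{16} = 1; x_{17} = 1.
Since (x_{16}, x_{17}) = (x_0, x_1) = (1, 1) (two consecutive terms determine the rest), the sequence is periodic with period 16.
So x_{1019} = x_{0 + ((1019-0) mod 16)} = x_{11} = 4.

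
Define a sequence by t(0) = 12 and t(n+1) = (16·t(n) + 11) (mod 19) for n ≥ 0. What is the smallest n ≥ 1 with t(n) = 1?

Computing terms: t(0) = 12,  t(1) = 13,  t(2) = 10,  t(3) = 0,  t(4) = 11,  t(5) = 16,  t(6) = 1,  t(7) = 8,  t(8) = 6,  t(9) = 12.
Since t(9) = t(0) = 12, the sequence is periodic with period 9.
The value 1 first appears (with n ≥ 1) at t(6).

6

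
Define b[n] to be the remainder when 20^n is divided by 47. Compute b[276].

b[0] = 1; b[1] = 20; b[2] = 24; b[3] = 10; b[4] = 12; b[5] = 5; b[6] = 6; b[7] = 26; b[8] = 3; b[9] = 13; b[10] = 25; b[11] = 30; b[12] = 36; b[13] = 15; b[14] = 18; b[15] = 31; b[16] = 9; b[17] = 39; b[18] = 28; b[19] = 43; b[20] = 14; b[21] = 45; b[22] = 7; b[23] = 46; b[24] = 27; b[25] = 23; b[26] = 37; b[27] = 35; b[28] = 42; b[29] = 41; b[30] = 21; b[31] = 44; b[32] = 34; b[33] = 22; b[34] = 17; b[35] = 11; b[36] = 32; b[37] = 29; b[38] = 16; b[39] = 38; b[40] = 8; b[41] = 19; b[42] = 4; b[43] = 33; b[44] = 2; b[45] = 40; b[46] = 1.
The sequence repeats with period 46.
So b[276] = b[0 + ((276-0) mod 46)] = b[0] = 1.

1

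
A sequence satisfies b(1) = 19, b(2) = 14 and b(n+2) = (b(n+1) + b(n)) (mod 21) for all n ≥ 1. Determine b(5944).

19

Listing terms: b(1) = 19; b(2) = 14; b(3) = 12; b(4) = 5; b(5) = 17; b(6) = 1; b(7) = 18; b(8) = 19; b(9) = 16; b(10) = 14; b(11) = 9; b(12) = 2; b(13) = 11; b(14) = 13; b(15) = 3; b(16) = 16; b(17) = 19; b(18) = 14.
The sequence repeats with period 16.
So b(5944) = b(1 + ((5944-1) mod 16)) = b(8) = 19.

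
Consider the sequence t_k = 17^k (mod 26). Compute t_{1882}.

9

We have t_1 = 17, t_2 = 3, t_3 = 25, t_4 = 9, t_5 = 23, t_6 = 1, t_7 = 17.
The sequence repeats with period 6.
(1882 - 1) mod 6 = 3, so t_{1882} = t_4 = 9.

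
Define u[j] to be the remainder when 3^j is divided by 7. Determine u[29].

Listing terms: u[0] = 1; u[1] = 3; u[2] = 2; u[3] = 6; u[4] = 4; u[5] = 5; u[6] = 1.
The sequence repeats with period 6.
So u[29] = u[0 + ((29-0) mod 6)] = u[5] = 5.

5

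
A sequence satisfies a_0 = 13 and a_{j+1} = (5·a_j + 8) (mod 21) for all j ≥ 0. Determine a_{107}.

1

Computing terms: a_0 = 13; a_1 = 10; a_2 = 16; a_3 = 4; a_4 = 7; a_5 = 1; a_6 = 13.
Since a_6 = a_0 = 13, the sequence is periodic with period 6.
So a_{107} = a_{0 + ((107-0) mod 6)} = a_5 = 1.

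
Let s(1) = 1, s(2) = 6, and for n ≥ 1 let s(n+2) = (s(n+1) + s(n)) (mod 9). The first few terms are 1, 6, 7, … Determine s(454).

0

s(1) = 1,  s(2) = 6,  s(3) = 7,  s(4) = 4,  s(5) = 2,  s(6) = 6,  s(7) = 8,  s(8) = 5,  s(9) = 4,  s(10) = 0,  s(11) = 4,  s(12) = 4,  s(13) = 8,  s(14) = 3,  s(15) = 2,  s(16) = 5,  s(17) = 7,  s(18) = 3,  s(19) = 1,  s(20) = 4,  s(21) = 5,  s(22) = 0,  s(23) = 5,  s(24) = 5,  s(25) = 1,  s(26) = 6.
Since (s(25), s(26)) = (s(1), s(2)) = (1, 6) (two consecutive terms determine the rest), the sequence is periodic with period 24.
(454 - 1) mod 24 = 21, so s(454) = s(22) = 0.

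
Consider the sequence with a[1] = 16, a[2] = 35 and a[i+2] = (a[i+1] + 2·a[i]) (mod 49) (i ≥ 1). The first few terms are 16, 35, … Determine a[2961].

Listing terms: a[1] = 16; a[2] = 35; a[3] = 18; a[4] = 39; a[5] = 26; a[6] = 6; a[7] = 9; a[8] = 21; a[9] = 39; a[10] = 32; a[11] = 12; a[12] = 27; a[13] = 2; a[14] = 7; a[15] = 11; a[16] = 25; a[17] = 47; a[18] = 48; a[19] = 44; a[20] = 42; a[21] = 32; a[22] = 18; a[23] = 33; a[24] = 20; a[25] = 37; a[26] = 28; a[27] = 4; a[28] = 11; a[29] = 19; a[30] = 41; a[31] = 30; a[32] = 14; a[33] = 25; a[34] = 4; a[35] = 5; a[36] = 13; a[37] = 23; a[38] = 0; a[39] = 46; a[40] = 46; a[41] = 40; a[42] = 34; a[43] = 16; a[44] = 35.
Since (a[43], a[44]) = (a[1], a[2]) = (16, 35) (two consecutive terms determine the rest), the sequence is periodic with period 42.
So a[2961] = a[1 + ((2961-1) mod 42)] = a[21] = 32.

32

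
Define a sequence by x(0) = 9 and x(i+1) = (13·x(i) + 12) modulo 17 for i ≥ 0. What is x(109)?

We have x(0) = 9; x(1) = 10; x(2) = 6; x(3) = 5; x(4) = 9.
Since x(4) = x(0) = 9, the sequence is periodic with period 4.
(109 - 0) mod 4 = 1, so x(109) = x(1) = 10.

10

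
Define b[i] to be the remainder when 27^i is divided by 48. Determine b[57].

Listing terms: b[1] = 27, b[2] = 9, b[3] = 3, b[4] = 33, b[5] = 27.
Since b[5] = b[1] = 27, the sequence is periodic with period 4.
(57 - 1) mod 4 = 0, so b[57] = b[1] = 27.

27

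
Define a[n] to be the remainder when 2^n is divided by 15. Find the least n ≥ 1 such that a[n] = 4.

2

Listing terms: a[0] = 1; a[1] = 2; a[2] = 4; a[3] = 8; a[4] = 1.
The sequence repeats with period 4.
The value 4 first appears (with n ≥ 1) at a[2].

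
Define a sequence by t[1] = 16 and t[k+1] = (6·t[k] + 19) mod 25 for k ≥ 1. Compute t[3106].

We have t[1] = 16,  t[2] = 15,  t[3] = 9,  t[4] = 23,  t[5] = 7,  t[6] = 11,  t[7] = 10,  t[8] = 4,  t[9] = 18,  t[10] = 2,  t[11] = 6,  t[12] = 5,  t[13] = 24,  t[14] = 13,  t[15] = 22,  t[16] = 1,  t[17] = 0,  t[18] = 19,  t[19] = 8,  t[20] = 17,  t[21] = 21,  t[22] = 20,  t[23] = 14,  t[24] = 3,  t[25] = 12,  t[26] = 16.
Since t[26] = t[1] = 16, the sequence is periodic with period 25.
(3106 - 1) mod 25 = 5, so t[3106] = t[6] = 11.

11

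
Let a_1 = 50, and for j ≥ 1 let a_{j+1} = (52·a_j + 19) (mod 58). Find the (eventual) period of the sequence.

Listing terms: a_1 = 50; a_2 = 9; a_3 = 23; a_4 = 55; a_5 = 37; a_6 = 29; a_7 = 19; a_8 = 21; a_9 = 9.
Since a_9 = a_2 = 9, the sequence is eventually periodic: after a pre-period of length 1 it cycles with period 7.

7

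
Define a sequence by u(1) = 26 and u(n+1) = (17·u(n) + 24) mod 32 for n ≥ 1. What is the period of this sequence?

Listing terms: u(1) = 26,  u(2) = 18,  u(3) = 10,  u(4) = 2,  u(5) = 26.
The sequence repeats with period 4.

4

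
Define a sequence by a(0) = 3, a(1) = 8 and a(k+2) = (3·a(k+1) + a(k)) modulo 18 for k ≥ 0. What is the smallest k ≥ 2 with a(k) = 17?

We have a(0) = 3; a(1) = 8; a(2) = 9; a(3) = 17; a(4) = 6; a(5) = 17; a(6) = 3; a(7) = 8.
Since (a(6), a(7)) = (a(0), a(1)) = (3, 8) (two consecutive terms determine the rest), the sequence is periodic with period 6.
The value 17 first appears (with k ≥ 2) at a(3).

3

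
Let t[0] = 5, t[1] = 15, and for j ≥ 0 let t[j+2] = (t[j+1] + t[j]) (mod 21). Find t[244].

13

t[0] = 5; t[1] = 15; t[2] = 20; t[3] = 14; t[4] = 13; t[5] = 6; t[6] = 19; t[7] = 4; t[8] = 2; t[9] = 6; t[10] = 8; t[11] = 14; t[12] = 1; t[13] = 15; t[14] = 16; t[15] = 10; t[16] = 5; t[17] = 15.
The sequence repeats with period 16.
So t[244] = t[0 + ((244-0) mod 16)] = t[4] = 13.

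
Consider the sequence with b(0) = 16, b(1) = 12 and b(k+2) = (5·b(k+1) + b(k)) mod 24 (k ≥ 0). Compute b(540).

8

Listing terms: b(0) = 16; b(1) = 12; b(2) = 4; b(3) = 8; b(4) = 20; b(5) = 12; b(6) = 8; b(7) = 4; b(8) = 4; b(9) = 0; b(10) = 4; b(11) = 20; b(12) = 8; b(13) = 12; b(14) = 20; b(15) = 16; b(16) = 4; b(17) = 12; b(18) = 16; b(19) = 20; b(20) = 20; b(21) = 0; b(22) = 20; b(23) = 4; b(24) = 16; b(25) = 12.
The sequence repeats with period 24.
So b(540) = b(0 + ((540-0) mod 24)) = b(12) = 8.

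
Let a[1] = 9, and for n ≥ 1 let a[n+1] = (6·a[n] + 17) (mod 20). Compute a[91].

19

We have a[1] = 9,  a[2] = 11,  a[3] = 3,  a[4] = 15,  a[5] = 7,  a[6] = 19,  a[7] = 11.
Since a[7] = a[2] = 11, the sequence is eventually periodic: after a pre-period of length 1 it cycles with period 5.
For n ≥ 2, a[n] depends only on (n - 2) mod 5. (91 - 2) mod 5 = 4, so a[91] = a[6] = 19.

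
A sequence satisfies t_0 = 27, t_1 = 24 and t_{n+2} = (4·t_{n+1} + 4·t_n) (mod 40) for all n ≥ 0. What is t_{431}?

24

We have t_0 = 27, t_1 = 24, t_2 = 4, t_3 = 32, t_4 = 24, t_5 = 24, t_6 = 32, t_7 = 24.
Since (t_6, t_7) = (t_3, t_4) = (32, 24) (two consecutive terms determine the rest), the sequence is eventually periodic: after a pre-period of length 3 it cycles with period 3.
For n ≥ 3, t_n depends only on (n - 3) mod 3. (431 - 3) mod 3 = 2, so t_{431} = t_5 = 24.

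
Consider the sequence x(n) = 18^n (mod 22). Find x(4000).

12

Computing terms: x(0) = 1, x(1) = 18, x(2) = 16, x(3) = 2, x(4) = 14, x(5) = 10, x(6) = 4, x(7) = 6, x(8) = 20, x(9) = 8, x(10) = 12, x(11) = 18.
Since x(11) = x(1) = 18, the sequence is eventually periodic: after a pre-period of length 1 it cycles with period 10.
For n ≥ 1, x(n) depends only on (n - 1) mod 10. (4000 - 1) mod 10 = 9, so x(4000) = x(10) = 12.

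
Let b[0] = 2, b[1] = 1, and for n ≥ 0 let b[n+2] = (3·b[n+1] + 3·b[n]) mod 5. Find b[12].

2

b[0] = 2,  b[1] = 1,  b[2] = 4,  b[3] = 0,  b[4] = 2,  b[5] = 1.
Since (b[4], b[5]) = (b[0], b[1]) = (2, 1) (two consecutive terms determine the rest), the sequence is periodic with period 4.
So b[12] = b[0 + ((12-0) mod 4)] = b[0] = 2.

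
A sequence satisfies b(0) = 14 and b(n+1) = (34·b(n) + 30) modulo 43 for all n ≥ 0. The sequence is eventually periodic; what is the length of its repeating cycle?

42

b(0) = 14; b(1) = 33; b(2) = 34; b(3) = 25; b(4) = 20; b(5) = 22; b(6) = 4; b(7) = 37; b(8) = 41; b(9) = 5; b(10) = 28; b(11) = 36; b(12) = 7; b(13) = 10; b(14) = 26; b(15) = 11; b(16) = 17; b(17) = 6; b(18) = 19; b(19) = 31; b(20) = 9; b(21) = 35; b(22) = 16; b(23) = 15; b(24) = 24; b(25) = 29; b(26) = 27; b(27) = 2; b(28) = 12; b(29) = 8; b(30) = 1; b(31) = 21; b(32) = 13; b(33) = 42; b(34) = 39; b(35) = 23; b(36) = 38; b(37) = 32; b(38) = 0; b(39) = 30; b(40) = 18; b(41) = 40; b(42) = 14.
Since b(42) = b(0) = 14, the sequence is periodic with period 42.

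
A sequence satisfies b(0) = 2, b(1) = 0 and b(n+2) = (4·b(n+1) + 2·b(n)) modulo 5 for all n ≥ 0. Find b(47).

Computing terms: b(0) = 2; b(1) = 0; b(2) = 4; b(3) = 1; b(4) = 2; b(5) = 0.
Since (b(4), b(5)) = (b(0), b(1)) = (2, 0) (two consecutive terms determine the rest), the sequence is periodic with period 4.
So b(47) = b(0 + ((47-0) mod 4)) = b(3) = 1.

1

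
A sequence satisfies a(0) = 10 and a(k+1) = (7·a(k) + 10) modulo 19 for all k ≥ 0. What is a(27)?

10

a(0) = 10,  a(1) = 4,  a(2) = 0,  a(3) = 10.
The sequence repeats with period 3.
So a(27) = a(0 + ((27-0) mod 3)) = a(0) = 10.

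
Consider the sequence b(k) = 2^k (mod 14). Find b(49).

2

Listing terms: b(0) = 1, b(1) = 2, b(2) = 4, b(3) = 8, b(4) = 2.
Since b(4) = b(1) = 2, the sequence is eventually periodic: after a pre-period of length 1 it cycles with period 3.
For k ≥ 1, b(k) depends only on (k - 1) mod 3. (49 - 1) mod 3 = 0, so b(49) = b(1) = 2.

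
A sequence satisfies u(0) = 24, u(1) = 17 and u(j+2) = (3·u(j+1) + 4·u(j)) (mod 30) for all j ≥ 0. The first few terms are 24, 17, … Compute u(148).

u(0) = 24, u(1) = 17, u(2) = 27, u(3) = 29, u(4) = 15, u(5) = 11, u(6) = 3, u(7) = 23, u(8) = 21, u(9) = 5, u(10) = 9, u(11) = 17, u(12) = 27.
Since (u(11), u(12)) = (u(1), u(2)) = (17, 27) (two consecutive terms determine the rest), the sequence is eventually periodic: after a pre-period of length 1 it cycles with period 10.
For j ≥ 1, u(j) depends only on (j - 1) mod 10. (148 - 1) mod 10 = 7, so u(148) = u(8) = 21.

21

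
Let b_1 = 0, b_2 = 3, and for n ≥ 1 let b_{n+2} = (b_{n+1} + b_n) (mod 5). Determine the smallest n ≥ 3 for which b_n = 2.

Computing terms: b_1 = 0, b_2 = 3, b_3 = 3, b_4 = 1, b_5 = 4, b_6 = 0, b_7 = 4, b_8 = 4, b_9 = 3, b_{10} = 2, b_{11} = 0, b_{12} = 2, b_{13} = 2, b_{14} = 4, b_{15} = 1, b_{16} = 0, b_{17} = 1, b_{18} = 1, b_{19} = 2, b_{20} = 3, b_{21} = 0, b_{22} = 3.
The sequence repeats with period 20.
The value 2 first appears (with n ≥ 3) at b_{10}.

10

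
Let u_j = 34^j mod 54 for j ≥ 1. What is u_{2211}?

Computing terms: u_1 = 34,  u_2 = 22,  u_3 = 46,  u_4 = 52,  u_5 = 40,  u_6 = 10,  u_7 = 16,  u_8 = 4,  u_9 = 28,  u_{10} = 34.
Since u_{10} = u_1 = 34, the sequence is periodic with period 9.
(2211 - 1) mod 9 = 5, so u_{2211} = u_6 = 10.

10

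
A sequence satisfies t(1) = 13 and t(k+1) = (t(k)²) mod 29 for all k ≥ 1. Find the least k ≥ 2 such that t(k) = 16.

We have t(1) = 13; t(2) = 24; t(3) = 25; t(4) = 16; t(5) = 24.
Since t(5) = t(2) = 24, the sequence is eventually periodic: after a pre-period of length 1 it cycles with period 3.
The value 16 first appears (with k ≥ 2) at t(4).

4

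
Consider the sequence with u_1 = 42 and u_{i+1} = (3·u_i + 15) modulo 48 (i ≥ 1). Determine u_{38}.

u_1 = 42,  u_2 = 45,  u_3 = 6,  u_4 = 33,  u_5 = 18,  u_6 = 21,  u_7 = 30,  u_8 = 9,  u_9 = 42.
Since u_9 = u_1 = 42, the sequence is periodic with period 8.
(38 - 1) mod 8 = 5, so u_{38} = u_6 = 21.

21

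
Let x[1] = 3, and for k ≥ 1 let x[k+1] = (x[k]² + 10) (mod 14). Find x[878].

Computing terms: x[1] = 3; x[2] = 5; x[3] = 7; x[4] = 3.
The sequence repeats with period 3.
(878 - 1) mod 3 = 1, so x[878] = x[2] = 5.

5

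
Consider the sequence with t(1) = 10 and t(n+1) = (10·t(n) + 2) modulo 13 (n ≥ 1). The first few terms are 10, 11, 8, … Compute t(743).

3

Computing terms: t(1) = 10, t(2) = 11, t(3) = 8, t(4) = 4, t(5) = 3, t(6) = 6, t(7) = 10.
Since t(7) = t(1) = 10, the sequence is periodic with period 6.
So t(743) = t(1 + ((743-1) mod 6)) = t(5) = 3.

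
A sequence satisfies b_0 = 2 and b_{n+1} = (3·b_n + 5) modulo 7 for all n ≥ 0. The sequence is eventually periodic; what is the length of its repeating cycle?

6

Listing terms: b_0 = 2, b_1 = 4, b_2 = 3, b_3 = 0, b_4 = 5, b_5 = 6, b_6 = 2.
Since b_6 = b_0 = 2, the sequence is periodic with period 6.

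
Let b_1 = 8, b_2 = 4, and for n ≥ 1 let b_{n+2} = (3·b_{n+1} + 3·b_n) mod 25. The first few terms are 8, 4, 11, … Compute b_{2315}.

16

b_1 = 8,  b_2 = 4,  b_3 = 11,  b_4 = 20,  b_5 = 18,  b_6 = 14,  b_7 = 21,  b_8 = 5,  b_9 = 3,  b_{10} = 24,  b_{11} = 6,  b_{12} = 15,  b_{13} = 13,  b_{14} = 9,  b_{15} = 16,  b_{16} = 0,  b_{17} = 23,  b_{18} = 19,  b_{19} = 1,  b_{20} = 10,  b_{21} = 8,  b_{22} = 4.
The sequence repeats with period 20.
So b_{2315} = b_{1 + ((2315-1) mod 20)} = b_{15} = 16.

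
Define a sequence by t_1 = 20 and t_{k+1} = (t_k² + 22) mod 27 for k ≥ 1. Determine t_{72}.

Computing terms: t_1 = 20, t_2 = 17, t_3 = 14, t_4 = 2, t_5 = 26, t_6 = 23, t_7 = 11, t_8 = 8, t_9 = 5, t_{10} = 20.
Since t_{10} = t_1 = 20, the sequence is periodic with period 9.
(72 - 1) mod 9 = 8, so t_{72} = t_9 = 5.

5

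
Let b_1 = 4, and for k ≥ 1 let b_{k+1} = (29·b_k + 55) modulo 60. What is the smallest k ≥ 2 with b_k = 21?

Listing terms: b_1 = 4,  b_2 = 51,  b_3 = 34,  b_4 = 21,  b_5 = 4.
The sequence repeats with period 4.
The value 21 first appears (with k ≥ 2) at b_4.

4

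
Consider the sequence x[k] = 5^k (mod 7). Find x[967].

We have x[0] = 1; x[1] = 5; x[2] = 4; x[3] = 6; x[4] = 2; x[5] = 3; x[6] = 1.
Since x[6] = x[0] = 1, the sequence is periodic with period 6.
(967 - 0) mod 6 = 1, so x[967] = x[1] = 5.

5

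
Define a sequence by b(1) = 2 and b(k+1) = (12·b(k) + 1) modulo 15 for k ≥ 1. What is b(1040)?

13

Computing terms: b(1) = 2,  b(2) = 10,  b(3) = 1,  b(4) = 13,  b(5) = 7,  b(6) = 10.
Since b(6) = b(2) = 10, the sequence is eventually periodic: after a pre-period of length 1 it cycles with period 4.
For k ≥ 2, b(k) depends only on (k - 2) mod 4. (1040 - 2) mod 4 = 2, so b(1040) = b(4) = 13.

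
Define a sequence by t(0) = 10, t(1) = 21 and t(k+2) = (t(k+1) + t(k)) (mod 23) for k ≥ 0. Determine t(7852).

9

Computing terms: t(0) = 10,  t(1) = 21,  t(2) = 8,  t(3) = 6,  t(4) = 14,  t(5) = 20,  t(6) = 11,  t(7) = 8,  t(8) = 19,  t(9) = 4,  t(10) = 0,  t(11) = 4,  t(12) = 4,  t(13) = 8,  t(14) = 12,  t(15) = 20,  t(16) = 9,  t(17) = 6,  t(18) = 15,  t(19) = 21,  t(20) = 13,  t(21) = 11,  t(22) = 1,  t(23) = 12,  t(24) = 13,  t(25) = 2,  t(26) = 15,  t(27) = 17,  t(28) = 9,  t(29) = 3,  t(30) = 12,  t(31) = 15,  t(32) = 4,  t(33) = 19,  t(34) = 0,  t(35) = 19,  t(36) = 19,  t(37) = 15,  t(38) = 11,  t(39) = 3,  t(40) = 14,  t(41) = 17,  t(42) = 8,  t(43) = 2,  t(44) = 10,  t(45) = 12,  t(46) = 22,  t(47) = 11,  t(48) = 10,  t(49) = 21.
Since (t(48), t(49)) = (t(0), t(1)) = (10, 21) (two consecutive terms determine the rest), the sequence is periodic with period 48.
(7852 - 0) mod 48 = 28, so t(7852) = t(28) = 9.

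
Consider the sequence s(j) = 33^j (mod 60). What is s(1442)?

9

Computing terms: s(1) = 33, s(2) = 9, s(3) = 57, s(4) = 21, s(5) = 33.
Since s(5) = s(1) = 33, the sequence is periodic with period 4.
So s(1442) = s(1 + ((1442-1) mod 4)) = s(2) = 9.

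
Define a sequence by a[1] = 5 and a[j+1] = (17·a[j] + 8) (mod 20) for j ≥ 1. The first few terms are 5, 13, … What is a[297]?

5

a[1] = 5, a[2] = 13, a[3] = 9, a[4] = 1, a[5] = 5.
Since a[5] = a[1] = 5, the sequence is periodic with period 4.
(297 - 1) mod 4 = 0, so a[297] = a[1] = 5.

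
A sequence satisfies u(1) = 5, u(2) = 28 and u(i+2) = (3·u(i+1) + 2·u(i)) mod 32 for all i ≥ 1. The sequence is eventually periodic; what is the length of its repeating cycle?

We have u(1) = 5, u(2) = 28, u(3) = 30, u(4) = 18, u(5) = 18, u(6) = 26, u(7) = 18, u(8) = 10, u(9) = 2, u(10) = 26, u(11) = 18.
Since (u(10), u(11)) = (u(6), u(7)) = (26, 18) (two consecutive terms determine the rest), the sequence is eventually periodic: after a pre-period of length 5 it cycles with period 4.

4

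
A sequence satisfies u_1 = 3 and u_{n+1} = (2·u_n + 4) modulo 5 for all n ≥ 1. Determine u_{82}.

u_1 = 3; u_2 = 0; u_3 = 4; u_4 = 2; u_5 = 3.
The sequence repeats with period 4.
(82 - 1) mod 4 = 1, so u_{82} = u_2 = 0.

0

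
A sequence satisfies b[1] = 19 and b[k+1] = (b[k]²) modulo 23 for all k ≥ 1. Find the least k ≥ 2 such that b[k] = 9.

4

We have b[1] = 19; b[2] = 16; b[3] = 3; b[4] = 9; b[5] = 12; b[6] = 6; b[7] = 13; b[8] = 8; b[9] = 18; b[10] = 2; b[11] = 4; b[12] = 16.
Since b[12] = b[2] = 16, the sequence is eventually periodic: after a pre-period of length 1 it cycles with period 10.
The value 9 first appears (with k ≥ 2) at b[4].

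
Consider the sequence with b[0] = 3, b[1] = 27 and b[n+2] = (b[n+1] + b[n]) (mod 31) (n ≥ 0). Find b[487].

Listing terms: b[0] = 3, b[1] = 27, b[2] = 30, b[3] = 26, b[4] = 25, b[5] = 20, b[6] = 14, b[7] = 3, b[8] = 17, b[9] = 20, b[10] = 6, b[11] = 26, b[12] = 1, b[13] = 27, b[14] = 28, b[15] = 24, b[16] = 21, b[17] = 14, b[18] = 4, b[19] = 18, b[20] = 22, b[21] = 9, b[22] = 0, b[23] = 9, b[24] = 9, b[25] = 18, b[26] = 27, b[27] = 14, b[28] = 10, b[29] = 24, b[30] = 3, b[31] = 27.
The sequence repeats with period 30.
So b[487] = b[0 + ((487-0) mod 30)] = b[7] = 3.

3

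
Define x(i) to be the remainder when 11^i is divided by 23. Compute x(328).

4

We have x(1) = 11, x(2) = 6, x(3) = 20, x(4) = 13, x(5) = 5, x(6) = 9, x(7) = 7, x(8) = 8, x(9) = 19, x(10) = 2, x(11) = 22, x(12) = 12, x(13) = 17, x(14) = 3, x(15) = 10, x(16) = 18, x(17) = 14, x(18) = 16, x(19) = 15, x(20) = 4, x(21) = 21, x(22) = 1, x(23) = 11.
The sequence repeats with period 22.
(328 - 1) mod 22 = 19, so x(328) = x(20) = 4.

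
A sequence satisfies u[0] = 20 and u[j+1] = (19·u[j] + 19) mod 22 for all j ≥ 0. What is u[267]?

Computing terms: u[0] = 20, u[1] = 3, u[2] = 10, u[3] = 11, u[4] = 8, u[5] = 17, u[6] = 12, u[7] = 5, u[8] = 4, u[9] = 7, u[10] = 20.
The sequence repeats with period 10.
So u[267] = u[0 + ((267-0) mod 10)] = u[7] = 5.

5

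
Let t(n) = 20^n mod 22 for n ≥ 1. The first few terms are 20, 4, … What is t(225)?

Listing terms: t(1) = 20,  t(2) = 4,  t(3) = 14,  t(4) = 16,  t(5) = 12,  t(6) = 20.
The sequence repeats with period 5.
So t(225) = t(1 + ((225-1) mod 5)) = t(5) = 12.

12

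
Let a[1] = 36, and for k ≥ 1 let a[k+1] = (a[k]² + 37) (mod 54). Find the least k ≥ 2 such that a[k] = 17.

8

a[1] = 36,  a[2] = 37,  a[3] = 2,  a[4] = 41,  a[5] = 44,  a[6] = 29,  a[7] = 14,  a[8] = 17,  a[9] = 2.
Since a[9] = a[3] = 2, the sequence is eventually periodic: after a pre-period of length 2 it cycles with period 6.
The value 17 first appears (with k ≥ 2) at a[8].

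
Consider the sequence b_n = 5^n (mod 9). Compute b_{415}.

b_0 = 1,  b_1 = 5,  b_2 = 7,  b_3 = 8,  b_4 = 4,  b_5 = 2,  b_6 = 1.
Since b_6 = b_0 = 1, the sequence is periodic with period 6.
So b_{415} = b_{0 + ((415-0) mod 6)} = b_1 = 5.

5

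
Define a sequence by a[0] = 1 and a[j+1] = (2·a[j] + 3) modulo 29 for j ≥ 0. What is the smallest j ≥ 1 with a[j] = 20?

a[0] = 1, a[1] = 5, a[2] = 13, a[3] = 0, a[4] = 3, a[5] = 9, a[6] = 21, a[7] = 16, a[8] = 6, a[9] = 15, a[10] = 4, a[11] = 11, a[12] = 25, a[13] = 24, a[14] = 22, a[15] = 18, a[16] = 10, a[17] = 23, a[18] = 20, a[19] = 14, a[20] = 2, a[21] = 7, a[22] = 17, a[23] = 8, a[24] = 19, a[25] = 12, a[26] = 27, a[27] = 28, a[28] = 1.
Since a[28] = a[0] = 1, the sequence is periodic with period 28.
The value 20 first appears (with j ≥ 1) at a[18].

18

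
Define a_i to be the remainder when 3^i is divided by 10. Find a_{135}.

Listing terms: a_1 = 3; a_2 = 9; a_3 = 7; a_4 = 1; a_5 = 3.
The sequence repeats with period 4.
(135 - 1) mod 4 = 2, so a_{135} = a_3 = 7.

7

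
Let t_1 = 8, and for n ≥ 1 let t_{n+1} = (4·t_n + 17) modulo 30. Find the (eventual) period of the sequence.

6

Computing terms: t_1 = 8, t_2 = 19, t_3 = 3, t_4 = 29, t_5 = 13, t_6 = 9, t_7 = 23, t_8 = 19.
Since t_8 = t_2 = 19, the sequence is eventually periodic: after a pre-period of length 1 it cycles with period 6.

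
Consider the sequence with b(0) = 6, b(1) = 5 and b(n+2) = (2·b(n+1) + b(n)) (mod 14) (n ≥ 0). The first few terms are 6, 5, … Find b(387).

b(0) = 6,  b(1) = 5,  b(2) = 2,  b(3) = 9,  b(4) = 6,  b(5) = 7,  b(6) = 6,  b(7) = 5.
Since (b(6), b(7)) = (b(0), b(1)) = (6, 5) (two consecutive terms determine the rest), the sequence is periodic with period 6.
(387 - 0) mod 6 = 3, so b(387) = b(3) = 9.

9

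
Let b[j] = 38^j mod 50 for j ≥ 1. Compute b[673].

28

Listing terms: b[1] = 38; b[2] = 44; b[3] = 22; b[4] = 36; b[5] = 18; b[6] = 34; b[7] = 42; b[8] = 46; b[9] = 48; b[10] = 24; b[11] = 12; b[12] = 6; b[13] = 28; b[14] = 14; b[15] = 32; b[16] = 16; b[17] = 8; b[18] = 4; b[19] = 2; b[20] = 26; b[21] = 38.
Since b[21] = b[1] = 38, the sequence is periodic with period 20.
(673 - 1) mod 20 = 12, so b[673] = b[13] = 28.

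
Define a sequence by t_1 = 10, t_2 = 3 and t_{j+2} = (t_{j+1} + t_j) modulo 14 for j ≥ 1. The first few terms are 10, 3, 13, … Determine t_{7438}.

Listing terms: t_1 = 10,  t_2 = 3,  t_3 = 13,  t_4 = 2,  t_5 = 1,  t_6 = 3,  t_7 = 4,  t_8 = 7,  t_9 = 11,  t_{10} = 4,  t_{11} = 1,  t_{12} = 5,  t_{13} = 6,  t_{14} = 11,  t_{15} = 3,  t_{16} = 0,  t_{17} = 3,  t_{18} = 3,  t_{19} = 6,  t_{20} = 9,  t_{21} = 1,  t_{22} = 10,  t_{23} = 11,  t_{24} = 7,  t_{25} = 4,  t_{26} = 11,  t_{27} = 1,  t_{28} = 12,  t_{29} = 13,  t_{30} = 11,  t_{31} = 10,  t_{32} = 7,  t_{33} = 3,  t_{34} = 10,  t_{35} = 13,  t_{36} = 9,  t_{37} = 8,  t_{38} = 3,  t_{39} = 11,  t_{40} = 0,  t_{41} = 11,  t_{42} = 11,  t_{43} = 8,  t_{44} = 5,  t_{45} = 13,  t_{46} = 4,  t_{47} = 3,  t_{48} = 7,  t_{49} = 10,  t_{50} = 3.
Since (t_{49}, t_{50}) = (t_1, t_2) = (10, 3) (two consecutive terms determine the rest), the sequence is periodic with period 48.
(7438 - 1) mod 48 = 45, so t_{7438} = t_{46} = 4.

4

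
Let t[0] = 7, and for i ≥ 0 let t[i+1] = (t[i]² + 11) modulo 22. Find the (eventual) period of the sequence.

We have t[0] = 7, t[1] = 16, t[2] = 3, t[3] = 20, t[4] = 15, t[5] = 16.
Since t[5] = t[1] = 16, the sequence is eventually periodic: after a pre-period of length 1 it cycles with period 4.

4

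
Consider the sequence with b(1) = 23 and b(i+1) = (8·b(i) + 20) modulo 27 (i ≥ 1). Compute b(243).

5

We have b(1) = 23,  b(2) = 15,  b(3) = 5,  b(4) = 6,  b(5) = 14,  b(6) = 24,  b(7) = 23.
The sequence repeats with period 6.
So b(243) = b(1 + ((243-1) mod 6)) = b(3) = 5.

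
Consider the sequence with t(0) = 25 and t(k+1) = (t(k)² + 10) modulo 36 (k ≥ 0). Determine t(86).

35

We have t(0) = 25, t(1) = 23, t(2) = 35, t(3) = 11, t(4) = 23.
Since t(4) = t(1) = 23, the sequence is eventually periodic: after a pre-period of length 1 it cycles with period 3.
For k ≥ 1, t(k) depends only on (k - 1) mod 3. (86 - 1) mod 3 = 1, so t(86) = t(2) = 35.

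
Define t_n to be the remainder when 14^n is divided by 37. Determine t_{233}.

29

We have t_0 = 1,  t_1 = 14,  t_2 = 11,  t_3 = 6,  t_4 = 10,  t_5 = 29,  t_6 = 36,  t_7 = 23,  t_8 = 26,  t_9 = 31,  t_{10} = 27,  t_{11} = 8,  t_{12} = 1.
Since t_{12} = t_0 = 1, the sequence is periodic with period 12.
(233 - 0) mod 12 = 5, so t_{233} = t_5 = 29.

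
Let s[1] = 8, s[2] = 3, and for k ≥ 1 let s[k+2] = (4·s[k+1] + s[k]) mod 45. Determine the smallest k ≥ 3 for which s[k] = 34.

s[1] = 8, s[2] = 3, s[3] = 20, s[4] = 38, s[5] = 37, s[6] = 6, s[7] = 16, s[8] = 25, s[9] = 26, s[10] = 39, s[11] = 2, s[12] = 2, s[13] = 10, s[14] = 42, s[15] = 43, s[16] = 34, s[17] = 44, s[18] = 30, s[19] = 29, s[20] = 11, s[21] = 28, s[22] = 33, s[23] = 25, s[24] = 43, s[25] = 17, s[26] = 21, s[27] = 11, s[28] = 20, s[29] = 1, s[30] = 24, s[31] = 7, s[32] = 7, s[33] = 35, s[34] = 12, s[35] = 38, s[36] = 29, s[37] = 19, s[38] = 15, s[39] = 34, s[40] = 16, s[41] = 8, s[42] = 3.
Since (s[41], s[42]) = (s[1], s[2]) = (8, 3) (two consecutive terms determine the rest), the sequence is periodic with period 40.
The value 34 first appears (with k ≥ 3) at s[16].

16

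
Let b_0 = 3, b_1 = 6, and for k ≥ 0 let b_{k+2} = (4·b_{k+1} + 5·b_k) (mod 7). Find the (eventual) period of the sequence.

6

b_0 = 3; b_1 = 6; b_2 = 4; b_3 = 4; b_4 = 1; b_5 = 3; b_6 = 3; b_7 = 6.
Since (b_6, b_7) = (b_0, b_1) = (3, 6) (two consecutive terms determine the rest), the sequence is periodic with period 6.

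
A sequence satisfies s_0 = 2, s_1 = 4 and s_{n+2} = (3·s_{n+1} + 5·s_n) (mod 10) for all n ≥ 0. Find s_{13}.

4

Computing terms: s_0 = 2,  s_1 = 4,  s_2 = 2,  s_3 = 6,  s_4 = 8,  s_5 = 4,  s_6 = 2.
Since (s_5, s_6) = (s_1, s_2) = (4, 2) (two consecutive terms determine the rest), the sequence is eventually periodic: after a pre-period of length 1 it cycles with period 4.
For n ≥ 1, s_n depends only on (n - 1) mod 4. (13 - 1) mod 4 = 0, so s_{13} = s_1 = 4.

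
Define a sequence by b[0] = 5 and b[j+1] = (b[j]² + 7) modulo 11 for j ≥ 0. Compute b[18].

Computing terms: b[0] = 5, b[1] = 10, b[2] = 8, b[3] = 5.
The sequence repeats with period 3.
(18 - 0) mod 3 = 0, so b[18] = b[0] = 5.

5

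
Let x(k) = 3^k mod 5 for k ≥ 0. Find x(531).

Computing terms: x(0) = 1, x(1) = 3, x(2) = 4, x(3) = 2, x(4) = 1.
The sequence repeats with period 4.
So x(531) = x(0 + ((531-0) mod 4)) = x(3) = 2.

2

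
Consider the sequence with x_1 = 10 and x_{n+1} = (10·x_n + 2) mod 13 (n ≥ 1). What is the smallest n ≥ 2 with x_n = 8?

3

Computing terms: x_1 = 10; x_2 = 11; x_3 = 8; x_4 = 4; x_5 = 3; x_6 = 6; x_7 = 10.
Since x_7 = x_1 = 10, the sequence is periodic with period 6.
The value 8 first appears (with n ≥ 2) at x_3.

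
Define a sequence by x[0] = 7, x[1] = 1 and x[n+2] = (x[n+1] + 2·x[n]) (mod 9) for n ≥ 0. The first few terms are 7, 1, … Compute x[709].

4

We have x[0] = 7, x[1] = 1, x[2] = 6, x[3] = 8, x[4] = 2, x[5] = 0, x[6] = 4, x[7] = 4, x[8] = 3, x[9] = 2, x[10] = 8, x[11] = 3, x[12] = 1, x[13] = 7, x[14] = 0, x[15] = 5, x[16] = 5, x[17] = 6, x[18] = 7, x[19] = 1.
Since (x[18], x[19]) = (x[0], x[1]) = (7, 1) (two consecutive terms determine the rest), the sequence is periodic with period 18.
(709 - 0) mod 18 = 7, so x[709] = x[7] = 4.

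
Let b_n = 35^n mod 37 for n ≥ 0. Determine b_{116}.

Listing terms: b_0 = 1, b_1 = 35, b_2 = 4, b_3 = 29, b_4 = 16, b_5 = 5, b_6 = 27, b_7 = 20, b_8 = 34, b_9 = 6, b_{10} = 25, b_{11} = 24, b_{12} = 26, b_{13} = 22, b_{14} = 30, b_{15} = 14, b_{16} = 9, b_{17} = 19, b_{18} = 36, b_{19} = 2, b_{20} = 33, b_{21} = 8, b_{22} = 21, b_{23} = 32, b_{24} = 10, b_{25} = 17, b_{26} = 3, b_{27} = 31, b_{28} = 12, b_{29} = 13, b_{30} = 11, b_{31} = 15, b_{32} = 7, b_{33} = 23, b_{34} = 28, b_{35} = 18, b_{36} = 1.
Since b_{36} = b_0 = 1, the sequence is periodic with period 36.
So b_{116} = b_{0 + ((116-0) mod 36)} = b_8 = 34.

34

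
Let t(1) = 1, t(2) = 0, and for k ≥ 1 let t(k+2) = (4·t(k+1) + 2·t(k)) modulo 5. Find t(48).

3

Listing terms: t(1) = 1,  t(2) = 0,  t(3) = 2,  t(4) = 3,  t(5) = 1,  t(6) = 0.
The sequence repeats with period 4.
(48 - 1) mod 4 = 3, so t(48) = t(4) = 3.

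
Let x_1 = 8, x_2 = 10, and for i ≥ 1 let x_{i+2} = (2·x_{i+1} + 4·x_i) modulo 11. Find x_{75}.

1

Listing terms: x_1 = 8,  x_2 = 10,  x_3 = 8,  x_4 = 1,  x_5 = 1,  x_6 = 6,  x_7 = 5,  x_8 = 1,  x_9 = 0,  x_{10} = 4,  x_{11} = 8,  x_{12} = 10.
Since (x_{11}, x_{12}) = (x_1, x_2) = (8, 10) (two consecutive terms determine the rest), the sequence is periodic with period 10.
(75 - 1) mod 10 = 4, so x_{75} = x_5 = 1.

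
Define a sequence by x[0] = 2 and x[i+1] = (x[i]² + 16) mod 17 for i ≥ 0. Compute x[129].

Computing terms: x[0] = 2; x[1] = 3; x[2] = 8; x[3] = 12; x[4] = 7; x[5] = 14; x[6] = 8.
Since x[6] = x[2] = 8, the sequence is eventually periodic: after a pre-period of length 2 it cycles with period 4.
For i ≥ 2, x[i] depends only on (i - 2) mod 4. (129 - 2) mod 4 = 3, so x[129] = x[5] = 14.

14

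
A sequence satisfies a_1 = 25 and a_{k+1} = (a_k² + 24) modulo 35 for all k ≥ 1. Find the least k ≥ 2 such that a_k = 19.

We have a_1 = 25,  a_2 = 19,  a_3 = 0,  a_4 = 24,  a_5 = 5,  a_6 = 14,  a_7 = 10,  a_8 = 19.
Since a_8 = a_2 = 19, the sequence is eventually periodic: after a pre-period of length 1 it cycles with period 6.
The value 19 first appears (with k ≥ 2) at a_2.

2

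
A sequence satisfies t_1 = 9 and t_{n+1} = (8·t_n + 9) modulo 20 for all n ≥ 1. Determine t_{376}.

5

We have t_1 = 9; t_2 = 1; t_3 = 17; t_4 = 5; t_5 = 9.
Since t_5 = t_1 = 9, the sequence is periodic with period 4.
So t_{376} = t_{1 + ((376-1) mod 4)} = t_4 = 5.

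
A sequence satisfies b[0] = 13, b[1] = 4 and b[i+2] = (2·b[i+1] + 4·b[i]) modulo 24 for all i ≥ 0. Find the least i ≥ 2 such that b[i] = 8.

4

b[0] = 13; b[1] = 4; b[2] = 12; b[3] = 16; b[4] = 8; b[5] = 8; b[6] = 0; b[7] = 8; b[8] = 16; b[9] = 16; b[10] = 0; b[11] = 16; b[12] = 8.
Since (b[11], b[12]) = (b[3], b[4]) = (16, 8) (two consecutive terms determine the rest), the sequence is eventually periodic: after a pre-period of length 3 it cycles with period 8.
The value 8 first appears (with i ≥ 2) at b[4].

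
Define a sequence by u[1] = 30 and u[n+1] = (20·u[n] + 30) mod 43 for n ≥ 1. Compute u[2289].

Computing terms: u[1] = 30, u[2] = 28, u[3] = 31, u[4] = 5, u[5] = 1, u[6] = 7, u[7] = 41, u[8] = 33, u[9] = 2, u[10] = 27, u[11] = 11, u[12] = 35, u[13] = 42, u[14] = 10, u[15] = 15, u[16] = 29, u[17] = 8, u[18] = 18, u[19] = 3, u[20] = 4, u[21] = 24, u[22] = 37, u[23] = 39, u[24] = 36, u[25] = 19, u[26] = 23, u[27] = 17, u[28] = 26, u[29] = 34, u[30] = 22, u[31] = 40, u[32] = 13, u[33] = 32, u[34] = 25, u[35] = 14, u[36] = 9, u[37] = 38, u[38] = 16, u[39] = 6, u[40] = 21, u[41] = 20, u[42] = 0, u[43] = 30.
Since u[43] = u[1] = 30, the sequence is periodic with period 42.
So u[2289] = u[1 + ((2289-1) mod 42)] = u[21] = 24.

24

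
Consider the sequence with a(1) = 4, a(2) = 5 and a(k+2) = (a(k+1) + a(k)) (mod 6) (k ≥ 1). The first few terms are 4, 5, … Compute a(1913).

a(1) = 4; a(2) = 5; a(3) = 3; a(4) = 2; a(5) = 5; a(6) = 1; a(7) = 0; a(8) = 1; a(9) = 1; a(10) = 2; a(11) = 3; a(12) = 5; a(13) = 2; a(14) = 1; a(15) = 3; a(16) = 4; a(17) = 1; a(18) = 5; a(19) = 0; a(20) = 5; a(21) = 5; a(22) = 4; a(23) = 3; a(24) = 1; a(25) = 4; a(26) = 5.
The sequence repeats with period 24.
So a(1913) = a(1 + ((1913-1) mod 24)) = a(17) = 1.

1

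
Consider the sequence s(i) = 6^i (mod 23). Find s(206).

Computing terms: s(1) = 6, s(2) = 13, s(3) = 9, s(4) = 8, s(5) = 2, s(6) = 12, s(7) = 3, s(8) = 18, s(9) = 16, s(10) = 4, s(11) = 1, s(12) = 6.
Since s(12) = s(1) = 6, the sequence is periodic with period 11.
(206 - 1) mod 11 = 7, so s(206) = s(8) = 18.

18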